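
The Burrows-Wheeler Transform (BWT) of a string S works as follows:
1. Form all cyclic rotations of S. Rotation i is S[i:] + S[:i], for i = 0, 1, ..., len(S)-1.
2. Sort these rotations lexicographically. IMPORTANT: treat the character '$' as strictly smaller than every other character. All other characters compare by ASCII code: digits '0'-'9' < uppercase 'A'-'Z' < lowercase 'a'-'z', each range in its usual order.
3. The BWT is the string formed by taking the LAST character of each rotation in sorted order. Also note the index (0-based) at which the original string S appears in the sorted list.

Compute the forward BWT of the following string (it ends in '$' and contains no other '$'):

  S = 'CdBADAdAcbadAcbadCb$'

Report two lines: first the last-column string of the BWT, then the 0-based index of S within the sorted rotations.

Answer: bBddDdd$AbbCccAAAaCa
7

Derivation:
All 20 rotations (rotation i = S[i:]+S[:i]):
  rot[0] = CdBADAdAcbadAcbadCb$
  rot[1] = dBADAdAcbadAcbadCb$C
  rot[2] = BADAdAcbadAcbadCb$Cd
  rot[3] = ADAdAcbadAcbadCb$CdB
  rot[4] = DAdAcbadAcbadCb$CdBA
  rot[5] = AdAcbadAcbadCb$CdBAD
  rot[6] = dAcbadAcbadCb$CdBADA
  rot[7] = AcbadAcbadCb$CdBADAd
  rot[8] = cbadAcbadCb$CdBADAdA
  rot[9] = badAcbadCb$CdBADAdAc
  rot[10] = adAcbadCb$CdBADAdAcb
  rot[11] = dAcbadCb$CdBADAdAcba
  rot[12] = AcbadCb$CdBADAdAcbad
  rot[13] = cbadCb$CdBADAdAcbadA
  rot[14] = badCb$CdBADAdAcbadAc
  rot[15] = adCb$CdBADAdAcbadAcb
  rot[16] = dCb$CdBADAdAcbadAcba
  rot[17] = Cb$CdBADAdAcbadAcbad
  rot[18] = b$CdBADAdAcbadAcbadC
  rot[19] = $CdBADAdAcbadAcbadCb
Sorted (with $ < everything):
  sorted[0] = $CdBADAdAcbadAcbadCb  (last char: 'b')
  sorted[1] = ADAdAcbadAcbadCb$CdB  (last char: 'B')
  sorted[2] = AcbadAcbadCb$CdBADAd  (last char: 'd')
  sorted[3] = AcbadCb$CdBADAdAcbad  (last char: 'd')
  sorted[4] = AdAcbadAcbadCb$CdBAD  (last char: 'D')
  sorted[5] = BADAdAcbadAcbadCb$Cd  (last char: 'd')
  sorted[6] = Cb$CdBADAdAcbadAcbad  (last char: 'd')
  sorted[7] = CdBADAdAcbadAcbadCb$  (last char: '$')
  sorted[8] = DAdAcbadAcbadCb$CdBA  (last char: 'A')
  sorted[9] = adAcbadCb$CdBADAdAcb  (last char: 'b')
  sorted[10] = adCb$CdBADAdAcbadAcb  (last char: 'b')
  sorted[11] = b$CdBADAdAcbadAcbadC  (last char: 'C')
  sorted[12] = badAcbadCb$CdBADAdAc  (last char: 'c')
  sorted[13] = badCb$CdBADAdAcbadAc  (last char: 'c')
  sorted[14] = cbadAcbadCb$CdBADAdA  (last char: 'A')
  sorted[15] = cbadCb$CdBADAdAcbadA  (last char: 'A')
  sorted[16] = dAcbadAcbadCb$CdBADA  (last char: 'A')
  sorted[17] = dAcbadCb$CdBADAdAcba  (last char: 'a')
  sorted[18] = dBADAdAcbadAcbadCb$C  (last char: 'C')
  sorted[19] = dCb$CdBADAdAcbadAcba  (last char: 'a')
Last column: bBddDdd$AbbCccAAAaCa
Original string S is at sorted index 7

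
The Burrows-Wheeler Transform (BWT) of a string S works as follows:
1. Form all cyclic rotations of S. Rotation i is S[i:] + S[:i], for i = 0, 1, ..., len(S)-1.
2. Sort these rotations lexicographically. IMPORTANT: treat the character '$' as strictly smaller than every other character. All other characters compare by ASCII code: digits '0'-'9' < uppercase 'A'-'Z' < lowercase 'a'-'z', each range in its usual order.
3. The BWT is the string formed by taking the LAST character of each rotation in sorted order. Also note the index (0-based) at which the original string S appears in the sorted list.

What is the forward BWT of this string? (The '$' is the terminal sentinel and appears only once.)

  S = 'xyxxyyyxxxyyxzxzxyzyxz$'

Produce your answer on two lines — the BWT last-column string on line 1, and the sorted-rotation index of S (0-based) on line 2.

Answer: zyxy$xxzyzyyxzyyxxxxxxy
4

Derivation:
All 23 rotations (rotation i = S[i:]+S[:i]):
  rot[0] = xyxxyyyxxxyyxzxzxyzyxz$
  rot[1] = yxxyyyxxxyyxzxzxyzyxz$x
  rot[2] = xxyyyxxxyyxzxzxyzyxz$xy
  rot[3] = xyyyxxxyyxzxzxyzyxz$xyx
  rot[4] = yyyxxxyyxzxzxyzyxz$xyxx
  rot[5] = yyxxxyyxzxzxyzyxz$xyxxy
  rot[6] = yxxxyyxzxzxyzyxz$xyxxyy
  rot[7] = xxxyyxzxzxyzyxz$xyxxyyy
  rot[8] = xxyyxzxzxyzyxz$xyxxyyyx
  rot[9] = xyyxzxzxyzyxz$xyxxyyyxx
  rot[10] = yyxzxzxyzyxz$xyxxyyyxxx
  rot[11] = yxzxzxyzyxz$xyxxyyyxxxy
  rot[12] = xzxzxyzyxz$xyxxyyyxxxyy
  rot[13] = zxzxyzyxz$xyxxyyyxxxyyx
  rot[14] = xzxyzyxz$xyxxyyyxxxyyxz
  rot[15] = zxyzyxz$xyxxyyyxxxyyxzx
  rot[16] = xyzyxz$xyxxyyyxxxyyxzxz
  rot[17] = yzyxz$xyxxyyyxxxyyxzxzx
  rot[18] = zyxz$xyxxyyyxxxyyxzxzxy
  rot[19] = yxz$xyxxyyyxxxyyxzxzxyz
  rot[20] = xz$xyxxyyyxxxyyxzxzxyzy
  rot[21] = z$xyxxyyyxxxyyxzxzxyzyx
  rot[22] = $xyxxyyyxxxyyxzxzxyzyxz
Sorted (with $ < everything):
  sorted[0] = $xyxxyyyxxxyyxzxzxyzyxz  (last char: 'z')
  sorted[1] = xxxyyxzxzxyzyxz$xyxxyyy  (last char: 'y')
  sorted[2] = xxyyxzxzxyzyxz$xyxxyyyx  (last char: 'x')
  sorted[3] = xxyyyxxxyyxzxzxyzyxz$xy  (last char: 'y')
  sorted[4] = xyxxyyyxxxyyxzxzxyzyxz$  (last char: '$')
  sorted[5] = xyyxzxzxyzyxz$xyxxyyyxx  (last char: 'x')
  sorted[6] = xyyyxxxyyxzxzxyzyxz$xyx  (last char: 'x')
  sorted[7] = xyzyxz$xyxxyyyxxxyyxzxz  (last char: 'z')
  sorted[8] = xz$xyxxyyyxxxyyxzxzxyzy  (last char: 'y')
  sorted[9] = xzxyzyxz$xyxxyyyxxxyyxz  (last char: 'z')
  sorted[10] = xzxzxyzyxz$xyxxyyyxxxyy  (last char: 'y')
  sorted[11] = yxxxyyxzxzxyzyxz$xyxxyy  (last char: 'y')
  sorted[12] = yxxyyyxxxyyxzxzxyzyxz$x  (last char: 'x')
  sorted[13] = yxz$xyxxyyyxxxyyxzxzxyz  (last char: 'z')
  sorted[14] = yxzxzxyzyxz$xyxxyyyxxxy  (last char: 'y')
  sorted[15] = yyxxxyyxzxzxyzyxz$xyxxy  (last char: 'y')
  sorted[16] = yyxzxzxyzyxz$xyxxyyyxxx  (last char: 'x')
  sorted[17] = yyyxxxyyxzxzxyzyxz$xyxx  (last char: 'x')
  sorted[18] = yzyxz$xyxxyyyxxxyyxzxzx  (last char: 'x')
  sorted[19] = z$xyxxyyyxxxyyxzxzxyzyx  (last char: 'x')
  sorted[20] = zxyzyxz$xyxxyyyxxxyyxzx  (last char: 'x')
  sorted[21] = zxzxyzyxz$xyxxyyyxxxyyx  (last char: 'x')
  sorted[22] = zyxz$xyxxyyyxxxyyxzxzxy  (last char: 'y')
Last column: zyxy$xxzyzyyxzyyxxxxxxy
Original string S is at sorted index 4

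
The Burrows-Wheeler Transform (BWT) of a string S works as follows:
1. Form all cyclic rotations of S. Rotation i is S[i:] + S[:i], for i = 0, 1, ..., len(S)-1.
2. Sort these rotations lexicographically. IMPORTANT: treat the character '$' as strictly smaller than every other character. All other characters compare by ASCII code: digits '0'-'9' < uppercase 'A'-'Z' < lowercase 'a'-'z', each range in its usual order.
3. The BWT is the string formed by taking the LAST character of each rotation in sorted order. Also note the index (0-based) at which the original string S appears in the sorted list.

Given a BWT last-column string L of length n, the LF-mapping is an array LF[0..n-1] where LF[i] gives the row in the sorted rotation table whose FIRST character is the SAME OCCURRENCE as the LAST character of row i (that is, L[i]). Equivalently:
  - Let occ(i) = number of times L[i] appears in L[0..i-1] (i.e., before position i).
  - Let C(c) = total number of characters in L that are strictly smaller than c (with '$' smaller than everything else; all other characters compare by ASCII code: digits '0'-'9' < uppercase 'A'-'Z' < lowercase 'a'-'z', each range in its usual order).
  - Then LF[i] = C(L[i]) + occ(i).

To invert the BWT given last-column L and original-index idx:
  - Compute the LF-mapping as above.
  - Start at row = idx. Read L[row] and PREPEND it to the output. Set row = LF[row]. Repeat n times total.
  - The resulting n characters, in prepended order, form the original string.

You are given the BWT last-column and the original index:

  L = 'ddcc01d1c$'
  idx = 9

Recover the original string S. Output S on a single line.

LF mapping: 7 8 4 5 1 2 9 3 6 0
Walk LF starting at row 9, prepending L[row]:
  step 1: row=9, L[9]='$', prepend. Next row=LF[9]=0
  step 2: row=0, L[0]='d', prepend. Next row=LF[0]=7
  step 3: row=7, L[7]='1', prepend. Next row=LF[7]=3
  step 4: row=3, L[3]='c', prepend. Next row=LF[3]=5
  step 5: row=5, L[5]='1', prepend. Next row=LF[5]=2
  step 6: row=2, L[2]='c', prepend. Next row=LF[2]=4
  step 7: row=4, L[4]='0', prepend. Next row=LF[4]=1
  step 8: row=1, L[1]='d', prepend. Next row=LF[1]=8
  step 9: row=8, L[8]='c', prepend. Next row=LF[8]=6
  step 10: row=6, L[6]='d', prepend. Next row=LF[6]=9
Reversed output: dcd0c1c1d$

Answer: dcd0c1c1d$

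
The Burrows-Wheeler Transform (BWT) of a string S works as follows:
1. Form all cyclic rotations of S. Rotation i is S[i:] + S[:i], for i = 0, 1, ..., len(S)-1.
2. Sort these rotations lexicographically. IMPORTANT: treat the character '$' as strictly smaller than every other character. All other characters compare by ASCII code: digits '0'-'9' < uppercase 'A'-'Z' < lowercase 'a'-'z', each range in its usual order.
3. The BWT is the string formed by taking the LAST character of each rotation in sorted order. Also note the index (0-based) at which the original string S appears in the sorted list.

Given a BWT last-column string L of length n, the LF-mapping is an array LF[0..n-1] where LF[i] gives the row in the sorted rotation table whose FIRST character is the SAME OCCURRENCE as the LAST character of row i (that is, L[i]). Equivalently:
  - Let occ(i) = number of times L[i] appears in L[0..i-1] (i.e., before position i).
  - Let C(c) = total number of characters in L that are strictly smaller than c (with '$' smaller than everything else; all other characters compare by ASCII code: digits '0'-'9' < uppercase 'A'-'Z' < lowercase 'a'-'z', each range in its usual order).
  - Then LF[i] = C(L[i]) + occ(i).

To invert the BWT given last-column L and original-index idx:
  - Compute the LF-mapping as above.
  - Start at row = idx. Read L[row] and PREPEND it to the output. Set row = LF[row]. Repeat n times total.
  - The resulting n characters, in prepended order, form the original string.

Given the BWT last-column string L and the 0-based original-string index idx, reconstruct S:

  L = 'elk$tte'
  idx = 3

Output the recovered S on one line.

LF mapping: 1 4 3 0 5 6 2
Walk LF starting at row 3, prepending L[row]:
  step 1: row=3, L[3]='$', prepend. Next row=LF[3]=0
  step 2: row=0, L[0]='e', prepend. Next row=LF[0]=1
  step 3: row=1, L[1]='l', prepend. Next row=LF[1]=4
  step 4: row=4, L[4]='t', prepend. Next row=LF[4]=5
  step 5: row=5, L[5]='t', prepend. Next row=LF[5]=6
  step 6: row=6, L[6]='e', prepend. Next row=LF[6]=2
  step 7: row=2, L[2]='k', prepend. Next row=LF[2]=3
Reversed output: kettle$

Answer: kettle$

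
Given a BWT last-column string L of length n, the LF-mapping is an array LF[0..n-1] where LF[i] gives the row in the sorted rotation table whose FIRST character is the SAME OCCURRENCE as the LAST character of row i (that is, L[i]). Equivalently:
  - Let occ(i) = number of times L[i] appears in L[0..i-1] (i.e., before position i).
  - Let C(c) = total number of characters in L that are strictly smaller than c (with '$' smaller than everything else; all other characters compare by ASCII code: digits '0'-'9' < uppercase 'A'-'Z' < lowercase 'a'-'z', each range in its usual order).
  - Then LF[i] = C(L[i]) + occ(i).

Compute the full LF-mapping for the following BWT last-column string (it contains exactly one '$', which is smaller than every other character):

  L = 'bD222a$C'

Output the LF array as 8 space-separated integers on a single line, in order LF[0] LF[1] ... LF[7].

Answer: 7 5 1 2 3 6 0 4

Derivation:
Char counts: '$':1, '2':3, 'C':1, 'D':1, 'a':1, 'b':1
C (first-col start): C('$')=0, C('2')=1, C('C')=4, C('D')=5, C('a')=6, C('b')=7
L[0]='b': occ=0, LF[0]=C('b')+0=7+0=7
L[1]='D': occ=0, LF[1]=C('D')+0=5+0=5
L[2]='2': occ=0, LF[2]=C('2')+0=1+0=1
L[3]='2': occ=1, LF[3]=C('2')+1=1+1=2
L[4]='2': occ=2, LF[4]=C('2')+2=1+2=3
L[5]='a': occ=0, LF[5]=C('a')+0=6+0=6
L[6]='$': occ=0, LF[6]=C('$')+0=0+0=0
L[7]='C': occ=0, LF[7]=C('C')+0=4+0=4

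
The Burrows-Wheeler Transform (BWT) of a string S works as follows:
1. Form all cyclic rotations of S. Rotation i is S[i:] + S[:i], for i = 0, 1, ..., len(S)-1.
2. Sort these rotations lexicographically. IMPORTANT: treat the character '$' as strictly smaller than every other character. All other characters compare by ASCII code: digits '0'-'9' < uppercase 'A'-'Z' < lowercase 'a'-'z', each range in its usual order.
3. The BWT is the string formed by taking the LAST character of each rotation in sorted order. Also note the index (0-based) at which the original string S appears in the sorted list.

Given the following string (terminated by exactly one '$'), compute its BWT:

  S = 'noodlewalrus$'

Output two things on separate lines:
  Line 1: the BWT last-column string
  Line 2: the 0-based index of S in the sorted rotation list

All 13 rotations (rotation i = S[i:]+S[:i]):
  rot[0] = noodlewalrus$
  rot[1] = oodlewalrus$n
  rot[2] = odlewalrus$no
  rot[3] = dlewalrus$noo
  rot[4] = lewalrus$nood
  rot[5] = ewalrus$noodl
  rot[6] = walrus$noodle
  rot[7] = alrus$noodlew
  rot[8] = lrus$noodlewa
  rot[9] = rus$noodlewal
  rot[10] = us$noodlewalr
  rot[11] = s$noodlewalru
  rot[12] = $noodlewalrus
Sorted (with $ < everything):
  sorted[0] = $noodlewalrus  (last char: 's')
  sorted[1] = alrus$noodlew  (last char: 'w')
  sorted[2] = dlewalrus$noo  (last char: 'o')
  sorted[3] = ewalrus$noodl  (last char: 'l')
  sorted[4] = lewalrus$nood  (last char: 'd')
  sorted[5] = lrus$noodlewa  (last char: 'a')
  sorted[6] = noodlewalrus$  (last char: '$')
  sorted[7] = odlewalrus$no  (last char: 'o')
  sorted[8] = oodlewalrus$n  (last char: 'n')
  sorted[9] = rus$noodlewal  (last char: 'l')
  sorted[10] = s$noodlewalru  (last char: 'u')
  sorted[11] = us$noodlewalr  (last char: 'r')
  sorted[12] = walrus$noodle  (last char: 'e')
Last column: swolda$onlure
Original string S is at sorted index 6

Answer: swolda$onlure
6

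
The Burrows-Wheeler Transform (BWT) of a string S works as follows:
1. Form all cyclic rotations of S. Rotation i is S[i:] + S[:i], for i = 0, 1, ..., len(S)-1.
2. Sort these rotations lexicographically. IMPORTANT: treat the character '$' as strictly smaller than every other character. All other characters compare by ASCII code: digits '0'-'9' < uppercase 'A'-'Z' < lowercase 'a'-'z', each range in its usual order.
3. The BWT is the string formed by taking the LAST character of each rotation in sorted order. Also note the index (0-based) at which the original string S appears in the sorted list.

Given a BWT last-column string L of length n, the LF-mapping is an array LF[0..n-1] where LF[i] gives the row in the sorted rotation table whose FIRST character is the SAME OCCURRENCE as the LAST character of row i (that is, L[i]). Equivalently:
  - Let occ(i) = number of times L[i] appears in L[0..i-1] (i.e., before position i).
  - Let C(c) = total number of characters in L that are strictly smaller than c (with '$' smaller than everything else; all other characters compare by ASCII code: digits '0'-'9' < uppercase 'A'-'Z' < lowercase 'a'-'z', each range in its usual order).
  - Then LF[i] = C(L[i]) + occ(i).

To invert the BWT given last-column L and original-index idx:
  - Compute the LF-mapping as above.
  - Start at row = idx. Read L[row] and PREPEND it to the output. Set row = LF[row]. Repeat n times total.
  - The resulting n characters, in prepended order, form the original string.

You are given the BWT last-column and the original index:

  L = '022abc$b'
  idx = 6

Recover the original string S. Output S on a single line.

LF mapping: 1 2 3 4 5 7 0 6
Walk LF starting at row 6, prepending L[row]:
  step 1: row=6, L[6]='$', prepend. Next row=LF[6]=0
  step 2: row=0, L[0]='0', prepend. Next row=LF[0]=1
  step 3: row=1, L[1]='2', prepend. Next row=LF[1]=2
  step 4: row=2, L[2]='2', prepend. Next row=LF[2]=3
  step 5: row=3, L[3]='a', prepend. Next row=LF[3]=4
  step 6: row=4, L[4]='b', prepend. Next row=LF[4]=5
  step 7: row=5, L[5]='c', prepend. Next row=LF[5]=7
  step 8: row=7, L[7]='b', prepend. Next row=LF[7]=6
Reversed output: bcba220$

Answer: bcba220$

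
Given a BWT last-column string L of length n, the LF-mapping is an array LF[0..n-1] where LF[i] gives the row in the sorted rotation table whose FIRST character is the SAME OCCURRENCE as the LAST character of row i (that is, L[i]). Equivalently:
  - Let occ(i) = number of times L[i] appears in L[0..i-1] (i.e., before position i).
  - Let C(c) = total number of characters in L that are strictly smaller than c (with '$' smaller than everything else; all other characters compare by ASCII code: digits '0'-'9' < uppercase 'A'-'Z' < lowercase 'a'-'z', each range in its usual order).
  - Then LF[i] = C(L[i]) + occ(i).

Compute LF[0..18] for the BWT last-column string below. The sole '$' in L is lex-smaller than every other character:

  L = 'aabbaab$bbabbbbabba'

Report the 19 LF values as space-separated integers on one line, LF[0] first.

Answer: 1 2 8 9 3 4 10 0 11 12 5 13 14 15 16 6 17 18 7

Derivation:
Char counts: '$':1, 'a':7, 'b':11
C (first-col start): C('$')=0, C('a')=1, C('b')=8
L[0]='a': occ=0, LF[0]=C('a')+0=1+0=1
L[1]='a': occ=1, LF[1]=C('a')+1=1+1=2
L[2]='b': occ=0, LF[2]=C('b')+0=8+0=8
L[3]='b': occ=1, LF[3]=C('b')+1=8+1=9
L[4]='a': occ=2, LF[4]=C('a')+2=1+2=3
L[5]='a': occ=3, LF[5]=C('a')+3=1+3=4
L[6]='b': occ=2, LF[6]=C('b')+2=8+2=10
L[7]='$': occ=0, LF[7]=C('$')+0=0+0=0
L[8]='b': occ=3, LF[8]=C('b')+3=8+3=11
L[9]='b': occ=4, LF[9]=C('b')+4=8+4=12
L[10]='a': occ=4, LF[10]=C('a')+4=1+4=5
L[11]='b': occ=5, LF[11]=C('b')+5=8+5=13
L[12]='b': occ=6, LF[12]=C('b')+6=8+6=14
L[13]='b': occ=7, LF[13]=C('b')+7=8+7=15
L[14]='b': occ=8, LF[14]=C('b')+8=8+8=16
L[15]='a': occ=5, LF[15]=C('a')+5=1+5=6
L[16]='b': occ=9, LF[16]=C('b')+9=8+9=17
L[17]='b': occ=10, LF[17]=C('b')+10=8+10=18
L[18]='a': occ=6, LF[18]=C('a')+6=1+6=7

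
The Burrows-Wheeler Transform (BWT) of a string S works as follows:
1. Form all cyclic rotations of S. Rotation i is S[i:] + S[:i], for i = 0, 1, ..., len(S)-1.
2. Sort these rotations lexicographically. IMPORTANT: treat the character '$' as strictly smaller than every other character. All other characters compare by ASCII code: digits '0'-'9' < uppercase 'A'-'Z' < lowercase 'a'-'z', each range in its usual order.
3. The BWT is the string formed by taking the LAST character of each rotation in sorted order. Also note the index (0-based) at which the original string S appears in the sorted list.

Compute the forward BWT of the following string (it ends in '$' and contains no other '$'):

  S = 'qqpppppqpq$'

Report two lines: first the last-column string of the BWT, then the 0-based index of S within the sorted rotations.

Answer: qqpppqppqp$
10

Derivation:
All 11 rotations (rotation i = S[i:]+S[:i]):
  rot[0] = qqpppppqpq$
  rot[1] = qpppppqpq$q
  rot[2] = pppppqpq$qq
  rot[3] = ppppqpq$qqp
  rot[4] = pppqpq$qqpp
  rot[5] = ppqpq$qqppp
  rot[6] = pqpq$qqpppp
  rot[7] = qpq$qqppppp
  rot[8] = pq$qqpppppq
  rot[9] = q$qqpppppqp
  rot[10] = $qqpppppqpq
Sorted (with $ < everything):
  sorted[0] = $qqpppppqpq  (last char: 'q')
  sorted[1] = pppppqpq$qq  (last char: 'q')
  sorted[2] = ppppqpq$qqp  (last char: 'p')
  sorted[3] = pppqpq$qqpp  (last char: 'p')
  sorted[4] = ppqpq$qqppp  (last char: 'p')
  sorted[5] = pq$qqpppppq  (last char: 'q')
  sorted[6] = pqpq$qqpppp  (last char: 'p')
  sorted[7] = q$qqpppppqp  (last char: 'p')
  sorted[8] = qpppppqpq$q  (last char: 'q')
  sorted[9] = qpq$qqppppp  (last char: 'p')
  sorted[10] = qqpppppqpq$  (last char: '$')
Last column: qqpppqppqp$
Original string S is at sorted index 10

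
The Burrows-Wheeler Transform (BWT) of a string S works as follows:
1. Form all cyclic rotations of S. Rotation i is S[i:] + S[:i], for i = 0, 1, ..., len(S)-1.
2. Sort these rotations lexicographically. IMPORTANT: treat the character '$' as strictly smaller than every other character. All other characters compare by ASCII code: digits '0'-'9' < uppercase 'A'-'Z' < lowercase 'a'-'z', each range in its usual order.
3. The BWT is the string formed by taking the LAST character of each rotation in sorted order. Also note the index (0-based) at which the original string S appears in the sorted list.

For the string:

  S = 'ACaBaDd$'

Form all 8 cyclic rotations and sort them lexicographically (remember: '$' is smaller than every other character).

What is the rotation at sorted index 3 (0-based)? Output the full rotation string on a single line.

Answer: CaBaDd$A

Derivation:
All 8 rotations (rotation i = S[i:]+S[:i]):
  rot[0] = ACaBaDd$
  rot[1] = CaBaDd$A
  rot[2] = aBaDd$AC
  rot[3] = BaDd$ACa
  rot[4] = aDd$ACaB
  rot[5] = Dd$ACaBa
  rot[6] = d$ACaBaD
  rot[7] = $ACaBaDd
Sorted (with $ < everything):
  sorted[0] = $ACaBaDd
  sorted[1] = ACaBaDd$
  sorted[2] = BaDd$ACa
  sorted[3] = CaBaDd$A
  sorted[4] = Dd$ACaBa
  sorted[5] = aBaDd$AC
  sorted[6] = aDd$ACaB
  sorted[7] = d$ACaBaD
sorted[3] = CaBaDd$A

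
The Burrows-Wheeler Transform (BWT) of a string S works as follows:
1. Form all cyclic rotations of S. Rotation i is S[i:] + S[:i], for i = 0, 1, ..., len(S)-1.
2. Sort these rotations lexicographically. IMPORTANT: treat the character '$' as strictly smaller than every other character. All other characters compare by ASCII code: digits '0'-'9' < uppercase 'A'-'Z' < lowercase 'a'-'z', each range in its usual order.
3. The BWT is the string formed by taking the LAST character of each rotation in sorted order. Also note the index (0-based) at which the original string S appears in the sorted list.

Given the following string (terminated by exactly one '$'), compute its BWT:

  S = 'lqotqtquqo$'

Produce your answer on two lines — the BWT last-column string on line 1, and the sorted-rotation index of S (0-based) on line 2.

All 11 rotations (rotation i = S[i:]+S[:i]):
  rot[0] = lqotqtquqo$
  rot[1] = qotqtquqo$l
  rot[2] = otqtquqo$lq
  rot[3] = tqtquqo$lqo
  rot[4] = qtquqo$lqot
  rot[5] = tquqo$lqotq
  rot[6] = quqo$lqotqt
  rot[7] = uqo$lqotqtq
  rot[8] = qo$lqotqtqu
  rot[9] = o$lqotqtquq
  rot[10] = $lqotqtquqo
Sorted (with $ < everything):
  sorted[0] = $lqotqtquqo  (last char: 'o')
  sorted[1] = lqotqtquqo$  (last char: '$')
  sorted[2] = o$lqotqtquq  (last char: 'q')
  sorted[3] = otqtquqo$lq  (last char: 'q')
  sorted[4] = qo$lqotqtqu  (last char: 'u')
  sorted[5] = qotqtquqo$l  (last char: 'l')
  sorted[6] = qtquqo$lqot  (last char: 't')
  sorted[7] = quqo$lqotqt  (last char: 't')
  sorted[8] = tqtquqo$lqo  (last char: 'o')
  sorted[9] = tquqo$lqotq  (last char: 'q')
  sorted[10] = uqo$lqotqtq  (last char: 'q')
Last column: o$qqulttoqq
Original string S is at sorted index 1

Answer: o$qqulttoqq
1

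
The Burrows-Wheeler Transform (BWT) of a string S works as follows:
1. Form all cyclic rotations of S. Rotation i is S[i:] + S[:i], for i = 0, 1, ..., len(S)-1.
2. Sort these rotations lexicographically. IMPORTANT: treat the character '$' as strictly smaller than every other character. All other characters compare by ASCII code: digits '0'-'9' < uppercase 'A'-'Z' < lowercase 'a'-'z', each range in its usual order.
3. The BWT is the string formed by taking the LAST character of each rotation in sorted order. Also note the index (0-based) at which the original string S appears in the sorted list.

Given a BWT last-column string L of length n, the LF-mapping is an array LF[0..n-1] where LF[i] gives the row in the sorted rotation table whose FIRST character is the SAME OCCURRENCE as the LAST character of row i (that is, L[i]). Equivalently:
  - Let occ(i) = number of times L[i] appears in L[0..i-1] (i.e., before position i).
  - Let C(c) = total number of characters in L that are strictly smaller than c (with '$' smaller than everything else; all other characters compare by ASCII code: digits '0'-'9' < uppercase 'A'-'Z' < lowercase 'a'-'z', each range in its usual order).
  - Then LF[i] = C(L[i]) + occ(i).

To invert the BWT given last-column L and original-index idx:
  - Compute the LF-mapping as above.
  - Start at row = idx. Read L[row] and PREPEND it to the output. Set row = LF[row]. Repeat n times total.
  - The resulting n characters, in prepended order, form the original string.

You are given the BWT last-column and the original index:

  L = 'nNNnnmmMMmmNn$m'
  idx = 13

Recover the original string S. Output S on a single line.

LF mapping: 11 3 4 12 13 6 7 1 2 8 9 5 14 0 10
Walk LF starting at row 13, prepending L[row]:
  step 1: row=13, L[13]='$', prepend. Next row=LF[13]=0
  step 2: row=0, L[0]='n', prepend. Next row=LF[0]=11
  step 3: row=11, L[11]='N', prepend. Next row=LF[11]=5
  step 4: row=5, L[5]='m', prepend. Next row=LF[5]=6
  step 5: row=6, L[6]='m', prepend. Next row=LF[6]=7
  step 6: row=7, L[7]='M', prepend. Next row=LF[7]=1
  step 7: row=1, L[1]='N', prepend. Next row=LF[1]=3
  step 8: row=3, L[3]='n', prepend. Next row=LF[3]=12
  step 9: row=12, L[12]='n', prepend. Next row=LF[12]=14
  step 10: row=14, L[14]='m', prepend. Next row=LF[14]=10
  step 11: row=10, L[10]='m', prepend. Next row=LF[10]=9
  step 12: row=9, L[9]='m', prepend. Next row=LF[9]=8
  step 13: row=8, L[8]='M', prepend. Next row=LF[8]=2
  step 14: row=2, L[2]='N', prepend. Next row=LF[2]=4
  step 15: row=4, L[4]='n', prepend. Next row=LF[4]=13
Reversed output: nNMmmmnnNMmmNn$

Answer: nNMmmmnnNMmmNn$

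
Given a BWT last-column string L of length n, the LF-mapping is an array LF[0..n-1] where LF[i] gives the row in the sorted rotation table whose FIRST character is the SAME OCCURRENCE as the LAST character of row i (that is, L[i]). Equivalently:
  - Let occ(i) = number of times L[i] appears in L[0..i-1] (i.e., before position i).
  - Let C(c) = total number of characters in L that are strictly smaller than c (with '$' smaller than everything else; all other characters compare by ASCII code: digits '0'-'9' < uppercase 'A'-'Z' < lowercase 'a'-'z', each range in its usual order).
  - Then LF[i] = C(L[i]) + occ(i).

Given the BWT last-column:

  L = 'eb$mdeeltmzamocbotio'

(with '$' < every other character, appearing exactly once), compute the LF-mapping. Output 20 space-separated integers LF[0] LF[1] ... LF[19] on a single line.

Char counts: '$':1, 'a':1, 'b':2, 'c':1, 'd':1, 'e':3, 'i':1, 'l':1, 'm':3, 'o':3, 't':2, 'z':1
C (first-col start): C('$')=0, C('a')=1, C('b')=2, C('c')=4, C('d')=5, C('e')=6, C('i')=9, C('l')=10, C('m')=11, C('o')=14, C('t')=17, C('z')=19
L[0]='e': occ=0, LF[0]=C('e')+0=6+0=6
L[1]='b': occ=0, LF[1]=C('b')+0=2+0=2
L[2]='$': occ=0, LF[2]=C('$')+0=0+0=0
L[3]='m': occ=0, LF[3]=C('m')+0=11+0=11
L[4]='d': occ=0, LF[4]=C('d')+0=5+0=5
L[5]='e': occ=1, LF[5]=C('e')+1=6+1=7
L[6]='e': occ=2, LF[6]=C('e')+2=6+2=8
L[7]='l': occ=0, LF[7]=C('l')+0=10+0=10
L[8]='t': occ=0, LF[8]=C('t')+0=17+0=17
L[9]='m': occ=1, LF[9]=C('m')+1=11+1=12
L[10]='z': occ=0, LF[10]=C('z')+0=19+0=19
L[11]='a': occ=0, LF[11]=C('a')+0=1+0=1
L[12]='m': occ=2, LF[12]=C('m')+2=11+2=13
L[13]='o': occ=0, LF[13]=C('o')+0=14+0=14
L[14]='c': occ=0, LF[14]=C('c')+0=4+0=4
L[15]='b': occ=1, LF[15]=C('b')+1=2+1=3
L[16]='o': occ=1, LF[16]=C('o')+1=14+1=15
L[17]='t': occ=1, LF[17]=C('t')+1=17+1=18
L[18]='i': occ=0, LF[18]=C('i')+0=9+0=9
L[19]='o': occ=2, LF[19]=C('o')+2=14+2=16

Answer: 6 2 0 11 5 7 8 10 17 12 19 1 13 14 4 3 15 18 9 16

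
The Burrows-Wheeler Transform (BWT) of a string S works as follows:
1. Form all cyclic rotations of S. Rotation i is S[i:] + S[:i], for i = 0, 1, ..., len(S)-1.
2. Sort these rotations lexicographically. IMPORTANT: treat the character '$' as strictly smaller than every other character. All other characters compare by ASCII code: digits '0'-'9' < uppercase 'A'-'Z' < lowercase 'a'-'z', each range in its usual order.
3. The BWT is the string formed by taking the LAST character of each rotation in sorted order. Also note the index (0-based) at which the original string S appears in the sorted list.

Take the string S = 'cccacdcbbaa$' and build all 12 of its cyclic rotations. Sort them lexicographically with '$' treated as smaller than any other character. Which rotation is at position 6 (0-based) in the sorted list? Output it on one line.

All 12 rotations (rotation i = S[i:]+S[:i]):
  rot[0] = cccacdcbbaa$
  rot[1] = ccacdcbbaa$c
  rot[2] = cacdcbbaa$cc
  rot[3] = acdcbbaa$ccc
  rot[4] = cdcbbaa$ccca
  rot[5] = dcbbaa$cccac
  rot[6] = cbbaa$cccacd
  rot[7] = bbaa$cccacdc
  rot[8] = baa$cccacdcb
  rot[9] = aa$cccacdcbb
  rot[10] = a$cccacdcbba
  rot[11] = $cccacdcbbaa
Sorted (with $ < everything):
  sorted[0] = $cccacdcbbaa
  sorted[1] = a$cccacdcbba
  sorted[2] = aa$cccacdcbb
  sorted[3] = acdcbbaa$ccc
  sorted[4] = baa$cccacdcb
  sorted[5] = bbaa$cccacdc
  sorted[6] = cacdcbbaa$cc
  sorted[7] = cbbaa$cccacd
  sorted[8] = ccacdcbbaa$c
  sorted[9] = cccacdcbbaa$
  sorted[10] = cdcbbaa$ccca
  sorted[11] = dcbbaa$cccac
sorted[6] = cacdcbbaa$cc

Answer: cacdcbbaa$cc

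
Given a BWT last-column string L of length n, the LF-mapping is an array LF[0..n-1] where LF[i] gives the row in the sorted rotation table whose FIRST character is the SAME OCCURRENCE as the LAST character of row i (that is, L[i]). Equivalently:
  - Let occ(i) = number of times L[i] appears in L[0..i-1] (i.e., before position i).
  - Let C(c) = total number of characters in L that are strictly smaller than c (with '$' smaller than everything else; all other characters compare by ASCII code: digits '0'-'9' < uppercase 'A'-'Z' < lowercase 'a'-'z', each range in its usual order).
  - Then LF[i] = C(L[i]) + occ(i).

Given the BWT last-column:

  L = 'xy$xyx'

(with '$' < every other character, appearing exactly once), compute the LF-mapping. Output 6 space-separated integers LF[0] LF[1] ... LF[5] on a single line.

Answer: 1 4 0 2 5 3

Derivation:
Char counts: '$':1, 'x':3, 'y':2
C (first-col start): C('$')=0, C('x')=1, C('y')=4
L[0]='x': occ=0, LF[0]=C('x')+0=1+0=1
L[1]='y': occ=0, LF[1]=C('y')+0=4+0=4
L[2]='$': occ=0, LF[2]=C('$')+0=0+0=0
L[3]='x': occ=1, LF[3]=C('x')+1=1+1=2
L[4]='y': occ=1, LF[4]=C('y')+1=4+1=5
L[5]='x': occ=2, LF[5]=C('x')+2=1+2=3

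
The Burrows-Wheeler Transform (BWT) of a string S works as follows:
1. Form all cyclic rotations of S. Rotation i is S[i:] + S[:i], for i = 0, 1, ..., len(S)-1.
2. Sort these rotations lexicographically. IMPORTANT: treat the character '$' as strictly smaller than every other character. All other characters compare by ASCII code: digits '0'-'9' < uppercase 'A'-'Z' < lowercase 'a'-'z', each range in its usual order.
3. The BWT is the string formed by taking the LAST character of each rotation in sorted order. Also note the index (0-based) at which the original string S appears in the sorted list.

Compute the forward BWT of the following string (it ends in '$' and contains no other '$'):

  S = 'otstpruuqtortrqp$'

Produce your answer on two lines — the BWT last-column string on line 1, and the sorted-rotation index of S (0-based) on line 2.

All 17 rotations (rotation i = S[i:]+S[:i]):
  rot[0] = otstpruuqtortrqp$
  rot[1] = tstpruuqtortrqp$o
  rot[2] = stpruuqtortrqp$ot
  rot[3] = tpruuqtortrqp$ots
  rot[4] = pruuqtortrqp$otst
  rot[5] = ruuqtortrqp$otstp
  rot[6] = uuqtortrqp$otstpr
  rot[7] = uqtortrqp$otstpru
  rot[8] = qtortrqp$otstpruu
  rot[9] = tortrqp$otstpruuq
  rot[10] = ortrqp$otstpruuqt
  rot[11] = rtrqp$otstpruuqto
  rot[12] = trqp$otstpruuqtor
  rot[13] = rqp$otstpruuqtort
  rot[14] = qp$otstpruuqtortr
  rot[15] = p$otstpruuqtortrq
  rot[16] = $otstpruuqtortrqp
Sorted (with $ < everything):
  sorted[0] = $otstpruuqtortrqp  (last char: 'p')
  sorted[1] = ortrqp$otstpruuqt  (last char: 't')
  sorted[2] = otstpruuqtortrqp$  (last char: '$')
  sorted[3] = p$otstpruuqtortrq  (last char: 'q')
  sorted[4] = pruuqtortrqp$otst  (last char: 't')
  sorted[5] = qp$otstpruuqtortr  (last char: 'r')
  sorted[6] = qtortrqp$otstpruu  (last char: 'u')
  sorted[7] = rqp$otstpruuqtort  (last char: 't')
  sorted[8] = rtrqp$otstpruuqto  (last char: 'o')
  sorted[9] = ruuqtortrqp$otstp  (last char: 'p')
  sorted[10] = stpruuqtortrqp$ot  (last char: 't')
  sorted[11] = tortrqp$otstpruuq  (last char: 'q')
  sorted[12] = tpruuqtortrqp$ots  (last char: 's')
  sorted[13] = trqp$otstpruuqtor  (last char: 'r')
  sorted[14] = tstpruuqtortrqp$o  (last char: 'o')
  sorted[15] = uqtortrqp$otstpru  (last char: 'u')
  sorted[16] = uuqtortrqp$otstpr  (last char: 'r')
Last column: pt$qtrutoptqsrour
Original string S is at sorted index 2

Answer: pt$qtrutoptqsrour
2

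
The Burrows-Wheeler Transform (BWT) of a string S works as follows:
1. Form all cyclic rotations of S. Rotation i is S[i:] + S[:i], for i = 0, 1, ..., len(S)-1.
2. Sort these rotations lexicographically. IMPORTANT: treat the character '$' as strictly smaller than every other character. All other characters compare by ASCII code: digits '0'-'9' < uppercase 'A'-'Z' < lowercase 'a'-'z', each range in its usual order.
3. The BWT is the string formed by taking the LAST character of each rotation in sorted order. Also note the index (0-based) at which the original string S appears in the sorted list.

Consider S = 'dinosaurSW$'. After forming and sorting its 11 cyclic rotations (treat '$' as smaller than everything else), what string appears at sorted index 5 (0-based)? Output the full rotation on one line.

Answer: inosaurSW$d

Derivation:
All 11 rotations (rotation i = S[i:]+S[:i]):
  rot[0] = dinosaurSW$
  rot[1] = inosaurSW$d
  rot[2] = nosaurSW$di
  rot[3] = osaurSW$din
  rot[4] = saurSW$dino
  rot[5] = aurSW$dinos
  rot[6] = urSW$dinosa
  rot[7] = rSW$dinosau
  rot[8] = SW$dinosaur
  rot[9] = W$dinosaurS
  rot[10] = $dinosaurSW
Sorted (with $ < everything):
  sorted[0] = $dinosaurSW
  sorted[1] = SW$dinosaur
  sorted[2] = W$dinosaurS
  sorted[3] = aurSW$dinos
  sorted[4] = dinosaurSW$
  sorted[5] = inosaurSW$d
  sorted[6] = nosaurSW$di
  sorted[7] = osaurSW$din
  sorted[8] = rSW$dinosau
  sorted[9] = saurSW$dino
  sorted[10] = urSW$dinosa
sorted[5] = inosaurSW$d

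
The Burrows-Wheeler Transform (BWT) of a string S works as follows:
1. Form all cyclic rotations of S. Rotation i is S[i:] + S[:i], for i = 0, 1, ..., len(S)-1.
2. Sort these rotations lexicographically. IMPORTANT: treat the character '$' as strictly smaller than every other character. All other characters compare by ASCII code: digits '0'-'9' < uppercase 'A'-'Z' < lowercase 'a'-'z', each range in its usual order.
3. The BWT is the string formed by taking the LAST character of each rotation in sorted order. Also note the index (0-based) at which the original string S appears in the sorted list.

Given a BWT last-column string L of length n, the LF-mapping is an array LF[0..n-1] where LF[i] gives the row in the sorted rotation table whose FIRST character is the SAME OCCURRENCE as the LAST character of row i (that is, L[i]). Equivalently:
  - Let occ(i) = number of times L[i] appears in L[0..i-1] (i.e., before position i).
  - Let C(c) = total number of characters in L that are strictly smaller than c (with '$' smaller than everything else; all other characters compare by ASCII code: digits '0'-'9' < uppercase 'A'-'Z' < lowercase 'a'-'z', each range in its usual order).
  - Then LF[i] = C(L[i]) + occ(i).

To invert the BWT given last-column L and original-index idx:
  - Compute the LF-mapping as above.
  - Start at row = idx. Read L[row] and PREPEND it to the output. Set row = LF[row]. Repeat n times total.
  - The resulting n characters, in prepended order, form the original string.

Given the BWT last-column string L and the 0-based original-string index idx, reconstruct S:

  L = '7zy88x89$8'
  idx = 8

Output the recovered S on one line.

LF mapping: 1 9 8 2 3 7 4 6 0 5
Walk LF starting at row 8, prepending L[row]:
  step 1: row=8, L[8]='$', prepend. Next row=LF[8]=0
  step 2: row=0, L[0]='7', prepend. Next row=LF[0]=1
  step 3: row=1, L[1]='z', prepend. Next row=LF[1]=9
  step 4: row=9, L[9]='8', prepend. Next row=LF[9]=5
  step 5: row=5, L[5]='x', prepend. Next row=LF[5]=7
  step 6: row=7, L[7]='9', prepend. Next row=LF[7]=6
  step 7: row=6, L[6]='8', prepend. Next row=LF[6]=4
  step 8: row=4, L[4]='8', prepend. Next row=LF[4]=3
  step 9: row=3, L[3]='8', prepend. Next row=LF[3]=2
  step 10: row=2, L[2]='y', prepend. Next row=LF[2]=8
Reversed output: y8889x8z7$

Answer: y8889x8z7$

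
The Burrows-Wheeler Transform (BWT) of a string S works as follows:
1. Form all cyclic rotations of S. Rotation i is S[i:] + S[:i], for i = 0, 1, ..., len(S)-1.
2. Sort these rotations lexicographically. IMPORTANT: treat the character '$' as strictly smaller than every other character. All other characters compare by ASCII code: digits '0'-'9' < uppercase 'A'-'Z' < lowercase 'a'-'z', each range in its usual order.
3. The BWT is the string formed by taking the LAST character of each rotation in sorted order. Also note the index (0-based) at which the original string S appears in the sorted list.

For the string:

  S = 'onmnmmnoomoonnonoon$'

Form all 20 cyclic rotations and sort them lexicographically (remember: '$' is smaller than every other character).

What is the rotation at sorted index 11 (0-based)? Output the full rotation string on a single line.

All 20 rotations (rotation i = S[i:]+S[:i]):
  rot[0] = onmnmmnoomoonnonoon$
  rot[1] = nmnmmnoomoonnonoon$o
  rot[2] = mnmmnoomoonnonoon$on
  rot[3] = nmmnoomoonnonoon$onm
  rot[4] = mmnoomoonnonoon$onmn
  rot[5] = mnoomoonnonoon$onmnm
  rot[6] = noomoonnonoon$onmnmm
  rot[7] = oomoonnonoon$onmnmmn
  rot[8] = omoonnonoon$onmnmmno
  rot[9] = moonnonoon$onmnmmnoo
  rot[10] = oonnonoon$onmnmmnoom
  rot[11] = onnonoon$onmnmmnoomo
  rot[12] = nnonoon$onmnmmnoomoo
  rot[13] = nonoon$onmnmmnoomoon
  rot[14] = onoon$onmnmmnoomoonn
  rot[15] = noon$onmnmmnoomoonno
  rot[16] = oon$onmnmmnoomoonnon
  rot[17] = on$onmnmmnoomoonnono
  rot[18] = n$onmnmmnoomoonnonoo
  rot[19] = $onmnmmnoomoonnonoon
Sorted (with $ < everything):
  sorted[0] = $onmnmmnoomoonnonoon
  sorted[1] = mmnoomoonnonoon$onmn
  sorted[2] = mnmmnoomoonnonoon$on
  sorted[3] = mnoomoonnonoon$onmnm
  sorted[4] = moonnonoon$onmnmmnoo
  sorted[5] = n$onmnmmnoomoonnonoo
  sorted[6] = nmmnoomoonnonoon$onm
  sorted[7] = nmnmmnoomoonnonoon$o
  sorted[8] = nnonoon$onmnmmnoomoo
  sorted[9] = nonoon$onmnmmnoomoon
  sorted[10] = noomoonnonoon$onmnmm
  sorted[11] = noon$onmnmmnoomoonno
  sorted[12] = omoonnonoon$onmnmmno
  sorted[13] = on$onmnmmnoomoonnono
  sorted[14] = onmnmmnoomoonnonoon$
  sorted[15] = onnonoon$onmnmmnoomo
  sorted[16] = onoon$onmnmmnoomoonn
  sorted[17] = oomoonnonoon$onmnmmn
  sorted[18] = oon$onmnmmnoomoonnon
  sorted[19] = oonnonoon$onmnmmnoom
sorted[11] = noon$onmnmmnoomoonno

Answer: noon$onmnmmnoomoonno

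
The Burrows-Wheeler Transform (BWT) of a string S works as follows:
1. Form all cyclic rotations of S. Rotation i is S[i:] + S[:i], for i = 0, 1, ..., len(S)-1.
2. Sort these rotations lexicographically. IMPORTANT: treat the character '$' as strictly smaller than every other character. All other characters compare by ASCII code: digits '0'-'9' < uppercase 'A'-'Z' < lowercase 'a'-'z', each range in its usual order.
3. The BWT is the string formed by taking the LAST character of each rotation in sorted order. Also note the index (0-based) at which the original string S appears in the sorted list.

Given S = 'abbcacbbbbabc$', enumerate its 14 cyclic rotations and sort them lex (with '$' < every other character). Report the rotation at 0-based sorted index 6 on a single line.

Answer: bbbabc$abbcacb

Derivation:
All 14 rotations (rotation i = S[i:]+S[:i]):
  rot[0] = abbcacbbbbabc$
  rot[1] = bbcacbbbbabc$a
  rot[2] = bcacbbbbabc$ab
  rot[3] = cacbbbbabc$abb
  rot[4] = acbbbbabc$abbc
  rot[5] = cbbbbabc$abbca
  rot[6] = bbbbabc$abbcac
  rot[7] = bbbabc$abbcacb
  rot[8] = bbabc$abbcacbb
  rot[9] = babc$abbcacbbb
  rot[10] = abc$abbcacbbbb
  rot[11] = bc$abbcacbbbba
  rot[12] = c$abbcacbbbbab
  rot[13] = $abbcacbbbbabc
Sorted (with $ < everything):
  sorted[0] = $abbcacbbbbabc
  sorted[1] = abbcacbbbbabc$
  sorted[2] = abc$abbcacbbbb
  sorted[3] = acbbbbabc$abbc
  sorted[4] = babc$abbcacbbb
  sorted[5] = bbabc$abbcacbb
  sorted[6] = bbbabc$abbcacb
  sorted[7] = bbbbabc$abbcac
  sorted[8] = bbcacbbbbabc$a
  sorted[9] = bc$abbcacbbbba
  sorted[10] = bcacbbbbabc$ab
  sorted[11] = c$abbcacbbbbab
  sorted[12] = cacbbbbabc$abb
  sorted[13] = cbbbbabc$abbca
sorted[6] = bbbabc$abbcacb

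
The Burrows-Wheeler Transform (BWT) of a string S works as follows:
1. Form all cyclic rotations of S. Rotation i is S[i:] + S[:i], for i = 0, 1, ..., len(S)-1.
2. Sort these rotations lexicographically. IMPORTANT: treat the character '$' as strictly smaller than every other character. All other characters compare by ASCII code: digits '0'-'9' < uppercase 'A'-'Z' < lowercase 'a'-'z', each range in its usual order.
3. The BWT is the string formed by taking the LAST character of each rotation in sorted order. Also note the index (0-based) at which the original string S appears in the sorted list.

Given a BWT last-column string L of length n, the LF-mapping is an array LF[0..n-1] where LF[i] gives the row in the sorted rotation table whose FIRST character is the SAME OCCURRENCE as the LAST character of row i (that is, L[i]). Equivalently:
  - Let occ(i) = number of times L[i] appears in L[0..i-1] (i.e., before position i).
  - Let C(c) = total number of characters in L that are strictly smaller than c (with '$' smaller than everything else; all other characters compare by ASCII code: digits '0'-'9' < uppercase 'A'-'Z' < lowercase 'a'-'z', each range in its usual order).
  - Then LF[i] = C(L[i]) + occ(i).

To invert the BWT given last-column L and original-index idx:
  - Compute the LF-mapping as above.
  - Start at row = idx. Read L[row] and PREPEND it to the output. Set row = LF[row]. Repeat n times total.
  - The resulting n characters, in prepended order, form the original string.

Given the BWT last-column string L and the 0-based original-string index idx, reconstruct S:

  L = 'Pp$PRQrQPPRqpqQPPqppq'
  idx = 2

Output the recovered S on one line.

Answer: PPQQPpqrPqRRPQpqqppP$

Derivation:
LF mapping: 1 12 0 2 10 7 20 8 3 4 11 16 13 17 9 5 6 18 14 15 19
Walk LF starting at row 2, prepending L[row]:
  step 1: row=2, L[2]='$', prepend. Next row=LF[2]=0
  step 2: row=0, L[0]='P', prepend. Next row=LF[0]=1
  step 3: row=1, L[1]='p', prepend. Next row=LF[1]=12
  step 4: row=12, L[12]='p', prepend. Next row=LF[12]=13
  step 5: row=13, L[13]='q', prepend. Next row=LF[13]=17
  step 6: row=17, L[17]='q', prepend. Next row=LF[17]=18
  step 7: row=18, L[18]='p', prepend. Next row=LF[18]=14
  step 8: row=14, L[14]='Q', prepend. Next row=LF[14]=9
  step 9: row=9, L[9]='P', prepend. Next row=LF[9]=4
  step 10: row=4, L[4]='R', prepend. Next row=LF[4]=10
  step 11: row=10, L[10]='R', prepend. Next row=LF[10]=11
  step 12: row=11, L[11]='q', prepend. Next row=LF[11]=16
  step 13: row=16, L[16]='P', prepend. Next row=LF[16]=6
  step 14: row=6, L[6]='r', prepend. Next row=LF[6]=20
  step 15: row=20, L[20]='q', prepend. Next row=LF[20]=19
  step 16: row=19, L[19]='p', prepend. Next row=LF[19]=15
  step 17: row=15, L[15]='P', prepend. Next row=LF[15]=5
  step 18: row=5, L[5]='Q', prepend. Next row=LF[5]=7
  step 19: row=7, L[7]='Q', prepend. Next row=LF[7]=8
  step 20: row=8, L[8]='P', prepend. Next row=LF[8]=3
  step 21: row=3, L[3]='P', prepend. Next row=LF[3]=2
Reversed output: PPQQPpqrPqRRPQpqqppP$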